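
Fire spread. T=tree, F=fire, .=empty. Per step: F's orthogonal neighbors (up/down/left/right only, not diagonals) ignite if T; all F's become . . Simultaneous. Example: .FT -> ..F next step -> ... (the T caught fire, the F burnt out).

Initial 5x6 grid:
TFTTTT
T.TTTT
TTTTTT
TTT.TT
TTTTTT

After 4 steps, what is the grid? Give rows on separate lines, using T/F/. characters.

Step 1: 2 trees catch fire, 1 burn out
  F.FTTT
  T.TTTT
  TTTTTT
  TTT.TT
  TTTTTT
Step 2: 3 trees catch fire, 2 burn out
  ...FTT
  F.FTTT
  TTTTTT
  TTT.TT
  TTTTTT
Step 3: 4 trees catch fire, 3 burn out
  ....FT
  ...FTT
  FTFTTT
  TTT.TT
  TTTTTT
Step 4: 6 trees catch fire, 4 burn out
  .....F
  ....FT
  .F.FTT
  FTF.TT
  TTTTTT

.....F
....FT
.F.FTT
FTF.TT
TTTTTT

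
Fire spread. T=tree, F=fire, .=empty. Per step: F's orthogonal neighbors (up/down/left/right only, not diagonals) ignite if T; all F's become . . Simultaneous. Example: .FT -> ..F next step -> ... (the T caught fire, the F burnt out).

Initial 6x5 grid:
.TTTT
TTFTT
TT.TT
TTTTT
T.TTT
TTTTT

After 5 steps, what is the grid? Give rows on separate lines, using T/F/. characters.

Step 1: 3 trees catch fire, 1 burn out
  .TFTT
  TF.FT
  TT.TT
  TTTTT
  T.TTT
  TTTTT
Step 2: 6 trees catch fire, 3 burn out
  .F.FT
  F...F
  TF.FT
  TTTTT
  T.TTT
  TTTTT
Step 3: 5 trees catch fire, 6 burn out
  ....F
  .....
  F...F
  TFTFT
  T.TTT
  TTTTT
Step 4: 4 trees catch fire, 5 burn out
  .....
  .....
  .....
  F.F.F
  T.TFT
  TTTTT
Step 5: 4 trees catch fire, 4 burn out
  .....
  .....
  .....
  .....
  F.F.F
  TTTFT

.....
.....
.....
.....
F.F.F
TTTFT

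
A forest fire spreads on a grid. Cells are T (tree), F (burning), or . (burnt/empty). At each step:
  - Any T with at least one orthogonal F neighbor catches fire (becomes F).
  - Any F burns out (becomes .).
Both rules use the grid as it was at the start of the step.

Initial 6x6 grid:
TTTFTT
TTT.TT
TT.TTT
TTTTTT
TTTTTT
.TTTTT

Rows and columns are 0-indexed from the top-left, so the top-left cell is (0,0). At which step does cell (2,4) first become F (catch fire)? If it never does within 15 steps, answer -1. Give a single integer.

Step 1: cell (2,4)='T' (+2 fires, +1 burnt)
Step 2: cell (2,4)='T' (+4 fires, +2 burnt)
Step 3: cell (2,4)='F' (+4 fires, +4 burnt)
  -> target ignites at step 3
Step 4: cell (2,4)='.' (+5 fires, +4 burnt)
Step 5: cell (2,4)='.' (+5 fires, +5 burnt)
Step 6: cell (2,4)='.' (+6 fires, +5 burnt)
Step 7: cell (2,4)='.' (+5 fires, +6 burnt)
Step 8: cell (2,4)='.' (+1 fires, +5 burnt)
Step 9: cell (2,4)='.' (+0 fires, +1 burnt)
  fire out at step 9

3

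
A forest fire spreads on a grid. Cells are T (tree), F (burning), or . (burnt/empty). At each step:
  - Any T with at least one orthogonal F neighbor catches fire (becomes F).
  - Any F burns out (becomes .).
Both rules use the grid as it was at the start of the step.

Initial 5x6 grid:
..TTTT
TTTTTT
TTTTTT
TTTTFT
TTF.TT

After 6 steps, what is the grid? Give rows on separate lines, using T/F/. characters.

Step 1: 6 trees catch fire, 2 burn out
  ..TTTT
  TTTTTT
  TTTTFT
  TTFF.F
  TF..FT
Step 2: 7 trees catch fire, 6 burn out
  ..TTTT
  TTTTFT
  TTFF.F
  TF....
  F....F
Step 3: 6 trees catch fire, 7 burn out
  ..TTFT
  TTFF.F
  TF....
  F.....
  ......
Step 4: 5 trees catch fire, 6 burn out
  ..FF.F
  TF....
  F.....
  ......
  ......
Step 5: 1 trees catch fire, 5 burn out
  ......
  F.....
  ......
  ......
  ......
Step 6: 0 trees catch fire, 1 burn out
  ......
  ......
  ......
  ......
  ......

......
......
......
......
......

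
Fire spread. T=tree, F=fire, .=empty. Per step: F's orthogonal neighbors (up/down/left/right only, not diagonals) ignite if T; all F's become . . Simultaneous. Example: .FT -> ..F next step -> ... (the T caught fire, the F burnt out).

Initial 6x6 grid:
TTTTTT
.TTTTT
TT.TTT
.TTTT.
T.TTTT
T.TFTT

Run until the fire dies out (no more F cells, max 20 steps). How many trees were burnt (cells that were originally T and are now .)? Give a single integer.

Answer: 27

Derivation:
Step 1: +3 fires, +1 burnt (F count now 3)
Step 2: +4 fires, +3 burnt (F count now 4)
Step 3: +4 fires, +4 burnt (F count now 4)
Step 4: +3 fires, +4 burnt (F count now 3)
Step 5: +5 fires, +3 burnt (F count now 5)
Step 6: +5 fires, +5 burnt (F count now 5)
Step 7: +2 fires, +5 burnt (F count now 2)
Step 8: +1 fires, +2 burnt (F count now 1)
Step 9: +0 fires, +1 burnt (F count now 0)
Fire out after step 9
Initially T: 29, now '.': 34
Total burnt (originally-T cells now '.'): 27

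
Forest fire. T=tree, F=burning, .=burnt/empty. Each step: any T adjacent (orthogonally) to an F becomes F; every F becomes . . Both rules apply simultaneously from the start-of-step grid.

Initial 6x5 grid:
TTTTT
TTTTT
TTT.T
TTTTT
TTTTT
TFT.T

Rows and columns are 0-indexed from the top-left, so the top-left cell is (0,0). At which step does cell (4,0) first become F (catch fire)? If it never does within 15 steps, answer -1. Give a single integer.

Step 1: cell (4,0)='T' (+3 fires, +1 burnt)
Step 2: cell (4,0)='F' (+3 fires, +3 burnt)
  -> target ignites at step 2
Step 3: cell (4,0)='.' (+4 fires, +3 burnt)
Step 4: cell (4,0)='.' (+5 fires, +4 burnt)
Step 5: cell (4,0)='.' (+5 fires, +5 burnt)
Step 6: cell (4,0)='.' (+4 fires, +5 burnt)
Step 7: cell (4,0)='.' (+2 fires, +4 burnt)
Step 8: cell (4,0)='.' (+1 fires, +2 burnt)
Step 9: cell (4,0)='.' (+0 fires, +1 burnt)
  fire out at step 9

2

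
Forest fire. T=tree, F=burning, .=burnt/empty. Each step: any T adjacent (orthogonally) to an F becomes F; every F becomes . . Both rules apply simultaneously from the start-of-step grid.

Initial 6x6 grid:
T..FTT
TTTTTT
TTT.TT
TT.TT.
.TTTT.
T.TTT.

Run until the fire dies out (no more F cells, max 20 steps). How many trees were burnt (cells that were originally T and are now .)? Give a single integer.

Answer: 25

Derivation:
Step 1: +2 fires, +1 burnt (F count now 2)
Step 2: +3 fires, +2 burnt (F count now 3)
Step 3: +4 fires, +3 burnt (F count now 4)
Step 4: +4 fires, +4 burnt (F count now 4)
Step 5: +5 fires, +4 burnt (F count now 5)
Step 6: +4 fires, +5 burnt (F count now 4)
Step 7: +2 fires, +4 burnt (F count now 2)
Step 8: +1 fires, +2 burnt (F count now 1)
Step 9: +0 fires, +1 burnt (F count now 0)
Fire out after step 9
Initially T: 26, now '.': 35
Total burnt (originally-T cells now '.'): 25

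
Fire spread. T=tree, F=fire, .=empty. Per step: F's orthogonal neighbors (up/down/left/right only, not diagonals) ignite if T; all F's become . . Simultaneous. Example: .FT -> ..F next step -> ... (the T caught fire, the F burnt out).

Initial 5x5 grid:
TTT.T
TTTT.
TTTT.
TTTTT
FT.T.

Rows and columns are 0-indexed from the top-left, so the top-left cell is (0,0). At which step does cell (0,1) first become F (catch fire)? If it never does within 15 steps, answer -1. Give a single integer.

Step 1: cell (0,1)='T' (+2 fires, +1 burnt)
Step 2: cell (0,1)='T' (+2 fires, +2 burnt)
Step 3: cell (0,1)='T' (+3 fires, +2 burnt)
Step 4: cell (0,1)='T' (+4 fires, +3 burnt)
Step 5: cell (0,1)='F' (+5 fires, +4 burnt)
  -> target ignites at step 5
Step 6: cell (0,1)='.' (+2 fires, +5 burnt)
Step 7: cell (0,1)='.' (+0 fires, +2 burnt)
  fire out at step 7

5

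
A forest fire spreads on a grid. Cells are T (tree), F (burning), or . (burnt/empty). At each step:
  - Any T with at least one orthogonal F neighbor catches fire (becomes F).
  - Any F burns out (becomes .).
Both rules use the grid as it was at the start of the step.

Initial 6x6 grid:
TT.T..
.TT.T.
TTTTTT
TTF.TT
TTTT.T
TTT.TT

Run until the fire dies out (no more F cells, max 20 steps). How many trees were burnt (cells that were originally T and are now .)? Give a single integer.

Answer: 25

Derivation:
Step 1: +3 fires, +1 burnt (F count now 3)
Step 2: +7 fires, +3 burnt (F count now 7)
Step 3: +5 fires, +7 burnt (F count now 5)
Step 4: +5 fires, +5 burnt (F count now 5)
Step 5: +2 fires, +5 burnt (F count now 2)
Step 6: +1 fires, +2 burnt (F count now 1)
Step 7: +1 fires, +1 burnt (F count now 1)
Step 8: +1 fires, +1 burnt (F count now 1)
Step 9: +0 fires, +1 burnt (F count now 0)
Fire out after step 9
Initially T: 26, now '.': 35
Total burnt (originally-T cells now '.'): 25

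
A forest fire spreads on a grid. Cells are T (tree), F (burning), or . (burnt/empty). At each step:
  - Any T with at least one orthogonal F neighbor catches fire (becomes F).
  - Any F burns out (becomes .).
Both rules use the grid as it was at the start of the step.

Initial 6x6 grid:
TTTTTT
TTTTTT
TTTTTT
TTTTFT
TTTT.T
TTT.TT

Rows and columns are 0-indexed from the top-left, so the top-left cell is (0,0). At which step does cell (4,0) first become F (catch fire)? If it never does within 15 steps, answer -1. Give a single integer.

Step 1: cell (4,0)='T' (+3 fires, +1 burnt)
Step 2: cell (4,0)='T' (+6 fires, +3 burnt)
Step 3: cell (4,0)='T' (+7 fires, +6 burnt)
Step 4: cell (4,0)='T' (+8 fires, +7 burnt)
Step 5: cell (4,0)='F' (+5 fires, +8 burnt)
  -> target ignites at step 5
Step 6: cell (4,0)='.' (+3 fires, +5 burnt)
Step 7: cell (4,0)='.' (+1 fires, +3 burnt)
Step 8: cell (4,0)='.' (+0 fires, +1 burnt)
  fire out at step 8

5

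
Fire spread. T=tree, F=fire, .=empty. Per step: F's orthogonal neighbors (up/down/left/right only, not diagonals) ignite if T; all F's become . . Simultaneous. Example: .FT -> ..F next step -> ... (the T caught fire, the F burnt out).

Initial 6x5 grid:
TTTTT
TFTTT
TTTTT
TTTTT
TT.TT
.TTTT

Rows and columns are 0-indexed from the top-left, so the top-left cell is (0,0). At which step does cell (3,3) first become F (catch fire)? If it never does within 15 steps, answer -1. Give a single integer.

Step 1: cell (3,3)='T' (+4 fires, +1 burnt)
Step 2: cell (3,3)='T' (+6 fires, +4 burnt)
Step 3: cell (3,3)='T' (+6 fires, +6 burnt)
Step 4: cell (3,3)='F' (+5 fires, +6 burnt)
  -> target ignites at step 4
Step 5: cell (3,3)='.' (+3 fires, +5 burnt)
Step 6: cell (3,3)='.' (+2 fires, +3 burnt)
Step 7: cell (3,3)='.' (+1 fires, +2 burnt)
Step 8: cell (3,3)='.' (+0 fires, +1 burnt)
  fire out at step 8

4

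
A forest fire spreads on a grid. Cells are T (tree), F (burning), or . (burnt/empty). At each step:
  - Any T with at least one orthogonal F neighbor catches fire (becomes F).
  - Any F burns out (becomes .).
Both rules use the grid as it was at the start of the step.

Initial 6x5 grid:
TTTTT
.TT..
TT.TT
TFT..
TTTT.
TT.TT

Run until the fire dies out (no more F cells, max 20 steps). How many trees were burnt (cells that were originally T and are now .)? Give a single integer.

Answer: 19

Derivation:
Step 1: +4 fires, +1 burnt (F count now 4)
Step 2: +5 fires, +4 burnt (F count now 5)
Step 3: +4 fires, +5 burnt (F count now 4)
Step 4: +3 fires, +4 burnt (F count now 3)
Step 5: +2 fires, +3 burnt (F count now 2)
Step 6: +1 fires, +2 burnt (F count now 1)
Step 7: +0 fires, +1 burnt (F count now 0)
Fire out after step 7
Initially T: 21, now '.': 28
Total burnt (originally-T cells now '.'): 19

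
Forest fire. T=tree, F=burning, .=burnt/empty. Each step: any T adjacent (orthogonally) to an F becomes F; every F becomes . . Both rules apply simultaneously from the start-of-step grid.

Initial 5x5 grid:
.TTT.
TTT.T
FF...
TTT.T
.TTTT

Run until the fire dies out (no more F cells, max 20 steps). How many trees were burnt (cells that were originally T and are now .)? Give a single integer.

Step 1: +4 fires, +2 burnt (F count now 4)
Step 2: +4 fires, +4 burnt (F count now 4)
Step 3: +2 fires, +4 burnt (F count now 2)
Step 4: +2 fires, +2 burnt (F count now 2)
Step 5: +1 fires, +2 burnt (F count now 1)
Step 6: +1 fires, +1 burnt (F count now 1)
Step 7: +0 fires, +1 burnt (F count now 0)
Fire out after step 7
Initially T: 15, now '.': 24
Total burnt (originally-T cells now '.'): 14

Answer: 14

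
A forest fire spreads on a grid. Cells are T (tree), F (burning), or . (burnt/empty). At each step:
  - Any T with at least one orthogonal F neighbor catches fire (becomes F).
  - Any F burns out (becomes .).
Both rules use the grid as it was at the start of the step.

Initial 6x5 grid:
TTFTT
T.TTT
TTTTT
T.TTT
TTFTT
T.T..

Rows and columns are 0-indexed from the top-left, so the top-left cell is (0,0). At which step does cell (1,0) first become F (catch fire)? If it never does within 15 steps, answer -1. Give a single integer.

Step 1: cell (1,0)='T' (+7 fires, +2 burnt)
Step 2: cell (1,0)='T' (+7 fires, +7 burnt)
Step 3: cell (1,0)='F' (+7 fires, +7 burnt)
  -> target ignites at step 3
Step 4: cell (1,0)='.' (+2 fires, +7 burnt)
Step 5: cell (1,0)='.' (+0 fires, +2 burnt)
  fire out at step 5

3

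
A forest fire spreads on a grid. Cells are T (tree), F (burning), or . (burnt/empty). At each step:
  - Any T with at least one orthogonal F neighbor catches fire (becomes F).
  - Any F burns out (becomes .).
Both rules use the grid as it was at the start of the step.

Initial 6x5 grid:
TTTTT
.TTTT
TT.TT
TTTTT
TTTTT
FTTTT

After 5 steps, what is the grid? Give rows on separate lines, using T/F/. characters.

Step 1: 2 trees catch fire, 1 burn out
  TTTTT
  .TTTT
  TT.TT
  TTTTT
  FTTTT
  .FTTT
Step 2: 3 trees catch fire, 2 burn out
  TTTTT
  .TTTT
  TT.TT
  FTTTT
  .FTTT
  ..FTT
Step 3: 4 trees catch fire, 3 burn out
  TTTTT
  .TTTT
  FT.TT
  .FTTT
  ..FTT
  ...FT
Step 4: 4 trees catch fire, 4 burn out
  TTTTT
  .TTTT
  .F.TT
  ..FTT
  ...FT
  ....F
Step 5: 3 trees catch fire, 4 burn out
  TTTTT
  .FTTT
  ...TT
  ...FT
  ....F
  .....

TTTTT
.FTTT
...TT
...FT
....F
.....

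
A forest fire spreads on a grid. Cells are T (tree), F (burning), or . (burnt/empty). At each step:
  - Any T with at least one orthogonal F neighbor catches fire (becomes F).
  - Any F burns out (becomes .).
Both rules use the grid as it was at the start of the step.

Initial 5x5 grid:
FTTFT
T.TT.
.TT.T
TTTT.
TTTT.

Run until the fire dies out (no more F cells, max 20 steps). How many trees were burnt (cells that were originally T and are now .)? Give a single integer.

Step 1: +5 fires, +2 burnt (F count now 5)
Step 2: +1 fires, +5 burnt (F count now 1)
Step 3: +1 fires, +1 burnt (F count now 1)
Step 4: +2 fires, +1 burnt (F count now 2)
Step 5: +3 fires, +2 burnt (F count now 3)
Step 6: +3 fires, +3 burnt (F count now 3)
Step 7: +1 fires, +3 burnt (F count now 1)
Step 8: +0 fires, +1 burnt (F count now 0)
Fire out after step 8
Initially T: 17, now '.': 24
Total burnt (originally-T cells now '.'): 16

Answer: 16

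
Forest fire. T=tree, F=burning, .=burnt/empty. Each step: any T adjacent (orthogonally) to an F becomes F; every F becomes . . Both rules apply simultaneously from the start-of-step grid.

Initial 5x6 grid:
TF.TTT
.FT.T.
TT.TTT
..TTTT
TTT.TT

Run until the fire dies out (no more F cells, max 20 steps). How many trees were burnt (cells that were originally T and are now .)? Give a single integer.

Step 1: +3 fires, +2 burnt (F count now 3)
Step 2: +1 fires, +3 burnt (F count now 1)
Step 3: +0 fires, +1 burnt (F count now 0)
Fire out after step 3
Initially T: 20, now '.': 14
Total burnt (originally-T cells now '.'): 4

Answer: 4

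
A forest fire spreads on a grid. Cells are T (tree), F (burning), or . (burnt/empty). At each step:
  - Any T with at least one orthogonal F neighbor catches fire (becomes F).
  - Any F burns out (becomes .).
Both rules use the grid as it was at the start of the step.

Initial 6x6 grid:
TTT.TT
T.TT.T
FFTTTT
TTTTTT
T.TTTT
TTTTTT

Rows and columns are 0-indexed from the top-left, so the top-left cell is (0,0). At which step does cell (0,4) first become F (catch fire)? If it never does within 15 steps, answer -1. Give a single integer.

Step 1: cell (0,4)='T' (+4 fires, +2 burnt)
Step 2: cell (0,4)='T' (+5 fires, +4 burnt)
Step 3: cell (0,4)='T' (+7 fires, +5 burnt)
Step 4: cell (0,4)='T' (+5 fires, +7 burnt)
Step 5: cell (0,4)='T' (+4 fires, +5 burnt)
Step 6: cell (0,4)='T' (+3 fires, +4 burnt)
Step 7: cell (0,4)='F' (+2 fires, +3 burnt)
  -> target ignites at step 7
Step 8: cell (0,4)='.' (+0 fires, +2 burnt)
  fire out at step 8

7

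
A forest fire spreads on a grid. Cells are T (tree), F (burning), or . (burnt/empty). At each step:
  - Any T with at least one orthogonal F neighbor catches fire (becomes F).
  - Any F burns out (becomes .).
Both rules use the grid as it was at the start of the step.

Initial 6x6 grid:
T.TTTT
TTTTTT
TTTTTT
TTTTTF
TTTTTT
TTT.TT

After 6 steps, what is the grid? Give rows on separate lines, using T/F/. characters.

Step 1: 3 trees catch fire, 1 burn out
  T.TTTT
  TTTTTT
  TTTTTF
  TTTTF.
  TTTTTF
  TTT.TT
Step 2: 5 trees catch fire, 3 burn out
  T.TTTT
  TTTTTF
  TTTTF.
  TTTF..
  TTTTF.
  TTT.TF
Step 3: 6 trees catch fire, 5 burn out
  T.TTTF
  TTTTF.
  TTTF..
  TTF...
  TTTF..
  TTT.F.
Step 4: 5 trees catch fire, 6 burn out
  T.TTF.
  TTTF..
  TTF...
  TF....
  TTF...
  TTT...
Step 5: 6 trees catch fire, 5 burn out
  T.TF..
  TTF...
  TF....
  F.....
  TF....
  TTF...
Step 6: 5 trees catch fire, 6 burn out
  T.F...
  TF....
  F.....
  ......
  F.....
  TF....

T.F...
TF....
F.....
......
F.....
TF....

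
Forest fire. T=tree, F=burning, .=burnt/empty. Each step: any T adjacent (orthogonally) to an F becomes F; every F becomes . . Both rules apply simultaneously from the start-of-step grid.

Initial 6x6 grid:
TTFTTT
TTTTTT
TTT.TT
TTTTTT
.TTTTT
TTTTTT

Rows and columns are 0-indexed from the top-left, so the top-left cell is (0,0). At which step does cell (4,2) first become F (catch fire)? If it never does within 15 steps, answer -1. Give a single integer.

Step 1: cell (4,2)='T' (+3 fires, +1 burnt)
Step 2: cell (4,2)='T' (+5 fires, +3 burnt)
Step 3: cell (4,2)='T' (+5 fires, +5 burnt)
Step 4: cell (4,2)='F' (+6 fires, +5 burnt)
  -> target ignites at step 4
Step 5: cell (4,2)='.' (+6 fires, +6 burnt)
Step 6: cell (4,2)='.' (+4 fires, +6 burnt)
Step 7: cell (4,2)='.' (+3 fires, +4 burnt)
Step 8: cell (4,2)='.' (+1 fires, +3 burnt)
Step 9: cell (4,2)='.' (+0 fires, +1 burnt)
  fire out at step 9

4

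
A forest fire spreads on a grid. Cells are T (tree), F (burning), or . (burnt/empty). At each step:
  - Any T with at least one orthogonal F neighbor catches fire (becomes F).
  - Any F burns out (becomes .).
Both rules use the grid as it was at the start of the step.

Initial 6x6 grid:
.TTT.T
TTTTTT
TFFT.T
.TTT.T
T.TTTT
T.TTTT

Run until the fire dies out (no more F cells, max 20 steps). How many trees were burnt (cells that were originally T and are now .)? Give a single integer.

Step 1: +6 fires, +2 burnt (F count now 6)
Step 2: +6 fires, +6 burnt (F count now 6)
Step 3: +4 fires, +6 burnt (F count now 4)
Step 4: +3 fires, +4 burnt (F count now 3)
Step 5: +4 fires, +3 burnt (F count now 4)
Step 6: +2 fires, +4 burnt (F count now 2)
Step 7: +0 fires, +2 burnt (F count now 0)
Fire out after step 7
Initially T: 27, now '.': 34
Total burnt (originally-T cells now '.'): 25

Answer: 25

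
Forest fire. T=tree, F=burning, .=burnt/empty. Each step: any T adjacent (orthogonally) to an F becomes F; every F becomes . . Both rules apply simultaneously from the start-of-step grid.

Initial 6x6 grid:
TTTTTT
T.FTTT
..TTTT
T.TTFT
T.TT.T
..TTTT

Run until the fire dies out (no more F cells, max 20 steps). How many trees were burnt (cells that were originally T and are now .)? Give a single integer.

Answer: 24

Derivation:
Step 1: +6 fires, +2 burnt (F count now 6)
Step 2: +8 fires, +6 burnt (F count now 8)
Step 3: +6 fires, +8 burnt (F count now 6)
Step 4: +4 fires, +6 burnt (F count now 4)
Step 5: +0 fires, +4 burnt (F count now 0)
Fire out after step 5
Initially T: 26, now '.': 34
Total burnt (originally-T cells now '.'): 24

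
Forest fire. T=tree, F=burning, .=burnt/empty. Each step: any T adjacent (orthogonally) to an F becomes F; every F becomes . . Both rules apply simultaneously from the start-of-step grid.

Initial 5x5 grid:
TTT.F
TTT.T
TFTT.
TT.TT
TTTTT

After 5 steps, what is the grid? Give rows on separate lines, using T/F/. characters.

Step 1: 5 trees catch fire, 2 burn out
  TTT..
  TFT.F
  F.FT.
  TF.TT
  TTTTT
Step 2: 6 trees catch fire, 5 burn out
  TFT..
  F.F..
  ...F.
  F..TT
  TFTTT
Step 3: 5 trees catch fire, 6 burn out
  F.F..
  .....
  .....
  ...FT
  F.FTT
Step 4: 2 trees catch fire, 5 burn out
  .....
  .....
  .....
  ....F
  ...FT
Step 5: 1 trees catch fire, 2 burn out
  .....
  .....
  .....
  .....
  ....F

.....
.....
.....
.....
....F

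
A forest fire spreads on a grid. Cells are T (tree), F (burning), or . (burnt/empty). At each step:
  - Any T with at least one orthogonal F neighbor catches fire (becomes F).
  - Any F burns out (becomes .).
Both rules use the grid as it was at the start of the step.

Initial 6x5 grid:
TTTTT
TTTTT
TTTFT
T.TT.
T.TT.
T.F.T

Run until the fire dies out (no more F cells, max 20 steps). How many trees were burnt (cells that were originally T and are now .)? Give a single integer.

Step 1: +5 fires, +2 burnt (F count now 5)
Step 2: +6 fires, +5 burnt (F count now 6)
Step 3: +4 fires, +6 burnt (F count now 4)
Step 4: +3 fires, +4 burnt (F count now 3)
Step 5: +2 fires, +3 burnt (F count now 2)
Step 6: +1 fires, +2 burnt (F count now 1)
Step 7: +0 fires, +1 burnt (F count now 0)
Fire out after step 7
Initially T: 22, now '.': 29
Total burnt (originally-T cells now '.'): 21

Answer: 21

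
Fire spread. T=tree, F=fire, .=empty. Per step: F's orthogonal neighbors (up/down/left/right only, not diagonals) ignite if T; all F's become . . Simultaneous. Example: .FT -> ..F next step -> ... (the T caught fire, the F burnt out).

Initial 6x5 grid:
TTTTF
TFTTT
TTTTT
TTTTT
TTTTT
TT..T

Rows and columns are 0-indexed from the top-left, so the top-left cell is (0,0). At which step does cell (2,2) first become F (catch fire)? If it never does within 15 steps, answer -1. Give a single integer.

Step 1: cell (2,2)='T' (+6 fires, +2 burnt)
Step 2: cell (2,2)='F' (+7 fires, +6 burnt)
  -> target ignites at step 2
Step 3: cell (2,2)='.' (+5 fires, +7 burnt)
Step 4: cell (2,2)='.' (+5 fires, +5 burnt)
Step 5: cell (2,2)='.' (+3 fires, +5 burnt)
Step 6: cell (2,2)='.' (+0 fires, +3 burnt)
  fire out at step 6

2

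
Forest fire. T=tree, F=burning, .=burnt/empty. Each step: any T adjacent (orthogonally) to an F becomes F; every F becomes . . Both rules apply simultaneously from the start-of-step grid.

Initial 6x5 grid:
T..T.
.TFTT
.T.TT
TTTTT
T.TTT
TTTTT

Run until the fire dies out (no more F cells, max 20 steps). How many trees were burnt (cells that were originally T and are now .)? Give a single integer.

Answer: 21

Derivation:
Step 1: +2 fires, +1 burnt (F count now 2)
Step 2: +4 fires, +2 burnt (F count now 4)
Step 3: +3 fires, +4 burnt (F count now 3)
Step 4: +4 fires, +3 burnt (F count now 4)
Step 5: +4 fires, +4 burnt (F count now 4)
Step 6: +3 fires, +4 burnt (F count now 3)
Step 7: +1 fires, +3 burnt (F count now 1)
Step 8: +0 fires, +1 burnt (F count now 0)
Fire out after step 8
Initially T: 22, now '.': 29
Total burnt (originally-T cells now '.'): 21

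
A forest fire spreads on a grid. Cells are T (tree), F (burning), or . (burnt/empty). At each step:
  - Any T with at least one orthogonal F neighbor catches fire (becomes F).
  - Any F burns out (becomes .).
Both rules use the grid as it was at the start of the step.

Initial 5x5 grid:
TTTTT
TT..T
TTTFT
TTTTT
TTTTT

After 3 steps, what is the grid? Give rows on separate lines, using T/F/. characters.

Step 1: 3 trees catch fire, 1 burn out
  TTTTT
  TT..T
  TTF.F
  TTTFT
  TTTTT
Step 2: 5 trees catch fire, 3 burn out
  TTTTT
  TT..F
  TF...
  TTF.F
  TTTFT
Step 3: 6 trees catch fire, 5 burn out
  TTTTF
  TF...
  F....
  TF...
  TTF.F

TTTTF
TF...
F....
TF...
TTF.F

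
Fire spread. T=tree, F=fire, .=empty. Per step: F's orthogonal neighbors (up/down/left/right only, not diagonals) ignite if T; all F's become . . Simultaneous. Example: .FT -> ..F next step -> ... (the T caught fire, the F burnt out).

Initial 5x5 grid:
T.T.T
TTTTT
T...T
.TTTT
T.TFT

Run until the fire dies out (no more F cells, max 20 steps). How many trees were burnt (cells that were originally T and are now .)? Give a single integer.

Answer: 16

Derivation:
Step 1: +3 fires, +1 burnt (F count now 3)
Step 2: +2 fires, +3 burnt (F count now 2)
Step 3: +2 fires, +2 burnt (F count now 2)
Step 4: +1 fires, +2 burnt (F count now 1)
Step 5: +2 fires, +1 burnt (F count now 2)
Step 6: +1 fires, +2 burnt (F count now 1)
Step 7: +2 fires, +1 burnt (F count now 2)
Step 8: +1 fires, +2 burnt (F count now 1)
Step 9: +2 fires, +1 burnt (F count now 2)
Step 10: +0 fires, +2 burnt (F count now 0)
Fire out after step 10
Initially T: 17, now '.': 24
Total burnt (originally-T cells now '.'): 16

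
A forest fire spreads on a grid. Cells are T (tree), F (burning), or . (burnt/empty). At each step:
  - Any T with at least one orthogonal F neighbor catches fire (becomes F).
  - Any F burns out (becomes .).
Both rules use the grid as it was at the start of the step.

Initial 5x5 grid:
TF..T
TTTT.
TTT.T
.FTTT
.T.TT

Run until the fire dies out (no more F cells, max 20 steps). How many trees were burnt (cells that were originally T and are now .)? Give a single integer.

Answer: 15

Derivation:
Step 1: +5 fires, +2 burnt (F count now 5)
Step 2: +5 fires, +5 burnt (F count now 5)
Step 3: +3 fires, +5 burnt (F count now 3)
Step 4: +2 fires, +3 burnt (F count now 2)
Step 5: +0 fires, +2 burnt (F count now 0)
Fire out after step 5
Initially T: 16, now '.': 24
Total burnt (originally-T cells now '.'): 15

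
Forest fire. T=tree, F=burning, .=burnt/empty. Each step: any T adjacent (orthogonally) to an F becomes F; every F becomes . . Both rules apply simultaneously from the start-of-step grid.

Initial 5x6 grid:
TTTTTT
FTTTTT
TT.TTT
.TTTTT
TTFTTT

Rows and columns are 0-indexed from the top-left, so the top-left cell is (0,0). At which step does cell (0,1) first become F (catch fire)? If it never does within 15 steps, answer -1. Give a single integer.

Step 1: cell (0,1)='T' (+6 fires, +2 burnt)
Step 2: cell (0,1)='F' (+7 fires, +6 burnt)
  -> target ignites at step 2
Step 3: cell (0,1)='.' (+5 fires, +7 burnt)
Step 4: cell (0,1)='.' (+4 fires, +5 burnt)
Step 5: cell (0,1)='.' (+3 fires, +4 burnt)
Step 6: cell (0,1)='.' (+1 fires, +3 burnt)
Step 7: cell (0,1)='.' (+0 fires, +1 burnt)
  fire out at step 7

2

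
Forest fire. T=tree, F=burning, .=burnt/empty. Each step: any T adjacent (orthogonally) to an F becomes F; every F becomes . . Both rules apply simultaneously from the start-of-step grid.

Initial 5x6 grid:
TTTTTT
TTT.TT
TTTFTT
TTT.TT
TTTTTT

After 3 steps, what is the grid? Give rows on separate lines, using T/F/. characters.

Step 1: 2 trees catch fire, 1 burn out
  TTTTTT
  TTT.TT
  TTF.FT
  TTT.TT
  TTTTTT
Step 2: 6 trees catch fire, 2 burn out
  TTTTTT
  TTF.FT
  TF...F
  TTF.FT
  TTTTTT
Step 3: 9 trees catch fire, 6 burn out
  TTFTFT
  TF...F
  F.....
  TF...F
  TTFTFT

TTFTFT
TF...F
F.....
TF...F
TTFTFT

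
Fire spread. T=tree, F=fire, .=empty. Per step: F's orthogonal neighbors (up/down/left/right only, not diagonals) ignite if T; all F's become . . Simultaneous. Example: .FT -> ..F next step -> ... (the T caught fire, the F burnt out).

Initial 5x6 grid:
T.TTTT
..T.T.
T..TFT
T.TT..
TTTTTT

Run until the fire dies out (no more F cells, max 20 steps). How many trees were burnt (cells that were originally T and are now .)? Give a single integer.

Step 1: +3 fires, +1 burnt (F count now 3)
Step 2: +2 fires, +3 burnt (F count now 2)
Step 3: +4 fires, +2 burnt (F count now 4)
Step 4: +3 fires, +4 burnt (F count now 3)
Step 5: +3 fires, +3 burnt (F count now 3)
Step 6: +1 fires, +3 burnt (F count now 1)
Step 7: +1 fires, +1 burnt (F count now 1)
Step 8: +1 fires, +1 burnt (F count now 1)
Step 9: +0 fires, +1 burnt (F count now 0)
Fire out after step 9
Initially T: 19, now '.': 29
Total burnt (originally-T cells now '.'): 18

Answer: 18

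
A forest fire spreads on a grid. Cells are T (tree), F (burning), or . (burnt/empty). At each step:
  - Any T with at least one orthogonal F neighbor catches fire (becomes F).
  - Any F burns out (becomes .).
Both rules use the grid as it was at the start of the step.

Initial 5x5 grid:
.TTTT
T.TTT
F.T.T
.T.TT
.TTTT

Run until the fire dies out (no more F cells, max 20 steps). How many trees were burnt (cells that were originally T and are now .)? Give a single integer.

Answer: 1

Derivation:
Step 1: +1 fires, +1 burnt (F count now 1)
Step 2: +0 fires, +1 burnt (F count now 0)
Fire out after step 2
Initially T: 17, now '.': 9
Total burnt (originally-T cells now '.'): 1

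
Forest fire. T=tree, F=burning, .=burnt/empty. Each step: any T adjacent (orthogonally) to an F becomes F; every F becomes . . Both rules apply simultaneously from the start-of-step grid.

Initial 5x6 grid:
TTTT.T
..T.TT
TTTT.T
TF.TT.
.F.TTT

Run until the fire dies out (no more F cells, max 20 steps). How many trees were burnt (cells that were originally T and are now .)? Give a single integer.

Step 1: +2 fires, +2 burnt (F count now 2)
Step 2: +2 fires, +2 burnt (F count now 2)
Step 3: +2 fires, +2 burnt (F count now 2)
Step 4: +2 fires, +2 burnt (F count now 2)
Step 5: +4 fires, +2 burnt (F count now 4)
Step 6: +2 fires, +4 burnt (F count now 2)
Step 7: +1 fires, +2 burnt (F count now 1)
Step 8: +0 fires, +1 burnt (F count now 0)
Fire out after step 8
Initially T: 19, now '.': 26
Total burnt (originally-T cells now '.'): 15

Answer: 15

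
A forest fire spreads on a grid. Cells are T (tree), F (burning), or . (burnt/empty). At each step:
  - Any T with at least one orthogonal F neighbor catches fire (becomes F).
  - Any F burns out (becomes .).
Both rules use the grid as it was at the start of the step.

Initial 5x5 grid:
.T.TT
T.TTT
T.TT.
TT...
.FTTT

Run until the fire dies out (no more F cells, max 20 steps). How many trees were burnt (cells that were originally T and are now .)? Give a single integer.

Answer: 7

Derivation:
Step 1: +2 fires, +1 burnt (F count now 2)
Step 2: +2 fires, +2 burnt (F count now 2)
Step 3: +2 fires, +2 burnt (F count now 2)
Step 4: +1 fires, +2 burnt (F count now 1)
Step 5: +0 fires, +1 burnt (F count now 0)
Fire out after step 5
Initially T: 15, now '.': 17
Total burnt (originally-T cells now '.'): 7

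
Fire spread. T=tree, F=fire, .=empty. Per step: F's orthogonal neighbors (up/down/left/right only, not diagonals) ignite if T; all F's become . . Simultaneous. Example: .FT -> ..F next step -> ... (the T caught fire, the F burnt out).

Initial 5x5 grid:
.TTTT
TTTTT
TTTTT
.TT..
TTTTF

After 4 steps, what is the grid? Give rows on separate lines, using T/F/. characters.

Step 1: 1 trees catch fire, 1 burn out
  .TTTT
  TTTTT
  TTTTT
  .TT..
  TTTF.
Step 2: 1 trees catch fire, 1 burn out
  .TTTT
  TTTTT
  TTTTT
  .TT..
  TTF..
Step 3: 2 trees catch fire, 1 burn out
  .TTTT
  TTTTT
  TTTTT
  .TF..
  TF...
Step 4: 3 trees catch fire, 2 burn out
  .TTTT
  TTTTT
  TTFTT
  .F...
  F....

.TTTT
TTTTT
TTFTT
.F...
F....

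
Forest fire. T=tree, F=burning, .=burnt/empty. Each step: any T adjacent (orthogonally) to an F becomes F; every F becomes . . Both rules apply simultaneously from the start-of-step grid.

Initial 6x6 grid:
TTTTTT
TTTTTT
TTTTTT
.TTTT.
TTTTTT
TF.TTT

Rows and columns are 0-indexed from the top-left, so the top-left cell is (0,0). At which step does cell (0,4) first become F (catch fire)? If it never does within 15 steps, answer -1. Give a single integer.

Step 1: cell (0,4)='T' (+2 fires, +1 burnt)
Step 2: cell (0,4)='T' (+3 fires, +2 burnt)
Step 3: cell (0,4)='T' (+3 fires, +3 burnt)
Step 4: cell (0,4)='T' (+6 fires, +3 burnt)
Step 5: cell (0,4)='T' (+7 fires, +6 burnt)
Step 6: cell (0,4)='T' (+5 fires, +7 burnt)
Step 7: cell (0,4)='T' (+3 fires, +5 burnt)
Step 8: cell (0,4)='F' (+2 fires, +3 burnt)
  -> target ignites at step 8
Step 9: cell (0,4)='.' (+1 fires, +2 burnt)
Step 10: cell (0,4)='.' (+0 fires, +1 burnt)
  fire out at step 10

8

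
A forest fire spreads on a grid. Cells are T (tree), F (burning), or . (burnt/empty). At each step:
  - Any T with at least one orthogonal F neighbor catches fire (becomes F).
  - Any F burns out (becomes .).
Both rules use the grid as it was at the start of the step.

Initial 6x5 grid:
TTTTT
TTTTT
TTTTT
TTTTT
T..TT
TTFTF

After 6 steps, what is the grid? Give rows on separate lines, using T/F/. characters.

Step 1: 3 trees catch fire, 2 burn out
  TTTTT
  TTTTT
  TTTTT
  TTTTT
  T..TF
  TF.F.
Step 2: 3 trees catch fire, 3 burn out
  TTTTT
  TTTTT
  TTTTT
  TTTTF
  T..F.
  F....
Step 3: 3 trees catch fire, 3 burn out
  TTTTT
  TTTTT
  TTTTF
  TTTF.
  F....
  .....
Step 4: 4 trees catch fire, 3 burn out
  TTTTT
  TTTTF
  TTTF.
  FTF..
  .....
  .....
Step 5: 5 trees catch fire, 4 burn out
  TTTTF
  TTTF.
  FTF..
  .F...
  .....
  .....
Step 6: 4 trees catch fire, 5 burn out
  TTTF.
  FTF..
  .F...
  .....
  .....
  .....

TTTF.
FTF..
.F...
.....
.....
.....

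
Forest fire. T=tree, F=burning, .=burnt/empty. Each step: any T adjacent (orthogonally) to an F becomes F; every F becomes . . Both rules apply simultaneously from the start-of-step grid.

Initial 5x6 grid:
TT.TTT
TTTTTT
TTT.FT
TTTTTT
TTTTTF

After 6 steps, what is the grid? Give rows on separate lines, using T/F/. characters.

Step 1: 5 trees catch fire, 2 burn out
  TT.TTT
  TTTTFT
  TTT..F
  TTTTFF
  TTTTF.
Step 2: 5 trees catch fire, 5 burn out
  TT.TFT
  TTTF.F
  TTT...
  TTTF..
  TTTF..
Step 3: 5 trees catch fire, 5 burn out
  TT.F.F
  TTF...
  TTT...
  TTF...
  TTF...
Step 4: 4 trees catch fire, 5 burn out
  TT....
  TF....
  TTF...
  TF....
  TF....
Step 5: 5 trees catch fire, 4 burn out
  TF....
  F.....
  TF....
  F.....
  F.....
Step 6: 2 trees catch fire, 5 burn out
  F.....
  ......
  F.....
  ......
  ......

F.....
......
F.....
......
......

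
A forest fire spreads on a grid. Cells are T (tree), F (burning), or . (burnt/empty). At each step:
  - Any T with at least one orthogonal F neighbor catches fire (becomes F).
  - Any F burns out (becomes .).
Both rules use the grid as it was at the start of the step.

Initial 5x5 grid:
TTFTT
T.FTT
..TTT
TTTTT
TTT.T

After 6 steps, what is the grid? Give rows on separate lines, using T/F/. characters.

Step 1: 4 trees catch fire, 2 burn out
  TF.FT
  T..FT
  ..FTT
  TTTTT
  TTT.T
Step 2: 5 trees catch fire, 4 burn out
  F...F
  T...F
  ...FT
  TTFTT
  TTT.T
Step 3: 5 trees catch fire, 5 burn out
  .....
  F....
  ....F
  TF.FT
  TTF.T
Step 4: 3 trees catch fire, 5 burn out
  .....
  .....
  .....
  F...F
  TF..T
Step 5: 2 trees catch fire, 3 burn out
  .....
  .....
  .....
  .....
  F...F
Step 6: 0 trees catch fire, 2 burn out
  .....
  .....
  .....
  .....
  .....

.....
.....
.....
.....
.....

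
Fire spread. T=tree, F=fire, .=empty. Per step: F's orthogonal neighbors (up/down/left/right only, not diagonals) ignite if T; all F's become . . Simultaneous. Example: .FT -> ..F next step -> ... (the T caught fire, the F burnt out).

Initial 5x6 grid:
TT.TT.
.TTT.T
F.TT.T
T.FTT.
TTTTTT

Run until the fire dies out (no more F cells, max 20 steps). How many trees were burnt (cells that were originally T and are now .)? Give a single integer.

Step 1: +4 fires, +2 burnt (F count now 4)
Step 2: +6 fires, +4 burnt (F count now 6)
Step 3: +3 fires, +6 burnt (F count now 3)
Step 4: +3 fires, +3 burnt (F count now 3)
Step 5: +2 fires, +3 burnt (F count now 2)
Step 6: +0 fires, +2 burnt (F count now 0)
Fire out after step 6
Initially T: 20, now '.': 28
Total burnt (originally-T cells now '.'): 18

Answer: 18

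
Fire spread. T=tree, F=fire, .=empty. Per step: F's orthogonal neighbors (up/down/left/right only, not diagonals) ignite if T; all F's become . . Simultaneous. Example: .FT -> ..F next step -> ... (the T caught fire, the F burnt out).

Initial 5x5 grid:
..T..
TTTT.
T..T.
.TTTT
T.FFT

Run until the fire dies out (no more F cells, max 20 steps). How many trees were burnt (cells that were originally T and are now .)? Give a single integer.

Answer: 12

Derivation:
Step 1: +3 fires, +2 burnt (F count now 3)
Step 2: +3 fires, +3 burnt (F count now 3)
Step 3: +1 fires, +3 burnt (F count now 1)
Step 4: +1 fires, +1 burnt (F count now 1)
Step 5: +2 fires, +1 burnt (F count now 2)
Step 6: +1 fires, +2 burnt (F count now 1)
Step 7: +1 fires, +1 burnt (F count now 1)
Step 8: +0 fires, +1 burnt (F count now 0)
Fire out after step 8
Initially T: 13, now '.': 24
Total burnt (originally-T cells now '.'): 12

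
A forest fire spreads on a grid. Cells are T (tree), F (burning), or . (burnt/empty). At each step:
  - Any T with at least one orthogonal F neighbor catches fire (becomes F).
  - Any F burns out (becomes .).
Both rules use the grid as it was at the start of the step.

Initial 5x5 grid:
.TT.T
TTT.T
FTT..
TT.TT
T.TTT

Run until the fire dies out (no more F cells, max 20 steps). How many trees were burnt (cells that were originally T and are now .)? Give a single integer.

Answer: 10

Derivation:
Step 1: +3 fires, +1 burnt (F count now 3)
Step 2: +4 fires, +3 burnt (F count now 4)
Step 3: +2 fires, +4 burnt (F count now 2)
Step 4: +1 fires, +2 burnt (F count now 1)
Step 5: +0 fires, +1 burnt (F count now 0)
Fire out after step 5
Initially T: 17, now '.': 18
Total burnt (originally-T cells now '.'): 10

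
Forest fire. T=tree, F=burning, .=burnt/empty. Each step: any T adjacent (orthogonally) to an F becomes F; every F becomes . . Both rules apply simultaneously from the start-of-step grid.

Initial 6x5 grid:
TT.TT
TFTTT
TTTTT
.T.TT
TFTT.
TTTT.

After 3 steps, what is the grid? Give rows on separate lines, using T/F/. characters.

Step 1: 8 trees catch fire, 2 burn out
  TF.TT
  F.FTT
  TFTTT
  .F.TT
  F.FT.
  TFTT.
Step 2: 7 trees catch fire, 8 burn out
  F..TT
  ...FT
  F.FTT
  ...TT
  ...F.
  F.FT.
Step 3: 5 trees catch fire, 7 burn out
  ...FT
  ....F
  ...FT
  ...FT
  .....
  ...F.

...FT
....F
...FT
...FT
.....
...F.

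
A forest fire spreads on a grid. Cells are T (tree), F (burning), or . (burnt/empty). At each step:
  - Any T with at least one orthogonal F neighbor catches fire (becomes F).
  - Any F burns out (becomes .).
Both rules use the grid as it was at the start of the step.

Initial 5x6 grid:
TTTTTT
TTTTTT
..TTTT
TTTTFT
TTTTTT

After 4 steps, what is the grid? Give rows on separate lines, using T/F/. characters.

Step 1: 4 trees catch fire, 1 burn out
  TTTTTT
  TTTTTT
  ..TTFT
  TTTF.F
  TTTTFT
Step 2: 6 trees catch fire, 4 burn out
  TTTTTT
  TTTTFT
  ..TF.F
  TTF...
  TTTF.F
Step 3: 6 trees catch fire, 6 burn out
  TTTTFT
  TTTF.F
  ..F...
  TF....
  TTF...
Step 4: 5 trees catch fire, 6 burn out
  TTTF.F
  TTF...
  ......
  F.....
  TF....

TTTF.F
TTF...
......
F.....
TF....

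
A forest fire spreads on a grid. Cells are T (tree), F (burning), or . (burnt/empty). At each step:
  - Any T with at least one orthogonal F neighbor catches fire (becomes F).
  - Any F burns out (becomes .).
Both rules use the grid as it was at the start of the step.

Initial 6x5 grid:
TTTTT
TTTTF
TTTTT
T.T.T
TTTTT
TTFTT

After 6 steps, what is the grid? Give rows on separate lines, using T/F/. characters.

Step 1: 6 trees catch fire, 2 burn out
  TTTTF
  TTTF.
  TTTTF
  T.T.T
  TTFTT
  TF.FT
Step 2: 9 trees catch fire, 6 burn out
  TTTF.
  TTF..
  TTTF.
  T.F.F
  TF.FT
  F...F
Step 3: 5 trees catch fire, 9 burn out
  TTF..
  TF...
  TTF..
  T....
  F...F
  .....
Step 4: 4 trees catch fire, 5 burn out
  TF...
  F....
  TF...
  F....
  .....
  .....
Step 5: 2 trees catch fire, 4 burn out
  F....
  .....
  F....
  .....
  .....
  .....
Step 6: 0 trees catch fire, 2 burn out
  .....
  .....
  .....
  .....
  .....
  .....

.....
.....
.....
.....
.....
.....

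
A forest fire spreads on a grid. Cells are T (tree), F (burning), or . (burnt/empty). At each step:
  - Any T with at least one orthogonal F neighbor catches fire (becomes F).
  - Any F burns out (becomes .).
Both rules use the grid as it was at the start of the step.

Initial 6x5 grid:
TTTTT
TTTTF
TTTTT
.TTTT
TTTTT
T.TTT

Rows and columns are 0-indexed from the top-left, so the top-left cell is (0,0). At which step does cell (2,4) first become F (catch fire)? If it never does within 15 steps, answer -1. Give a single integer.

Step 1: cell (2,4)='F' (+3 fires, +1 burnt)
  -> target ignites at step 1
Step 2: cell (2,4)='.' (+4 fires, +3 burnt)
Step 3: cell (2,4)='.' (+5 fires, +4 burnt)
Step 4: cell (2,4)='.' (+6 fires, +5 burnt)
Step 5: cell (2,4)='.' (+5 fires, +6 burnt)
Step 6: cell (2,4)='.' (+2 fires, +5 burnt)
Step 7: cell (2,4)='.' (+1 fires, +2 burnt)
Step 8: cell (2,4)='.' (+1 fires, +1 burnt)
Step 9: cell (2,4)='.' (+0 fires, +1 burnt)
  fire out at step 9

1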